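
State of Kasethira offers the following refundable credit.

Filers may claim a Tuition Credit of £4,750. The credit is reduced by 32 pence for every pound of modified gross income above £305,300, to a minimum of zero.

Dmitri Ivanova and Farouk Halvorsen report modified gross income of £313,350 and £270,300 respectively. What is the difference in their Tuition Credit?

Dmitri (£313,350): Tuition Credit: 32% of the £8,050 excess over £305,300 is £2,576; credit = £4,750 − £2,576 = £2,174.
Farouk (£270,300): Tuition Credit: £270,300 is at or below the £305,300 threshold, so the full £4,750 applies.
Difference: |£2,174 − £4,750| = £2,576.

£2,576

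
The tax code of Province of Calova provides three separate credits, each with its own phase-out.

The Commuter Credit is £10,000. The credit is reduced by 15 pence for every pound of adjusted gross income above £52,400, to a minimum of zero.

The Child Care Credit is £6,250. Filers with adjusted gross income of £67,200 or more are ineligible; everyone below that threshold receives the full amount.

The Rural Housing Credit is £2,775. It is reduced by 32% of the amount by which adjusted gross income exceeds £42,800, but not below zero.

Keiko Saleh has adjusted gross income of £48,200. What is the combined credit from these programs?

£17,297

Commuter Credit: £48,200 is at or below the £52,400 threshold, so the full £10,000 applies.
Child Care Credit: £48,200 is below the £67,200 cutoff, so the full £6,250 applies.
Rural Housing Credit: 32% of the £5,400 excess over £42,800 is £1,728; credit = £2,775 − £1,728 = £1,047.
Total: £10,000 + £6,250 + £1,047 = £17,297.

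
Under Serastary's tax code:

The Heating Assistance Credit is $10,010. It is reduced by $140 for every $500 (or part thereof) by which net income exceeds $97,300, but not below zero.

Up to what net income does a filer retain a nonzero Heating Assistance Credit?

After 71 increments the reduction is 71 × $140 = $9,940, leaving $70; one more increment wipes it out. Increment 71 ends at excess 71 × $500 = $35,500, so the highest qualifying income is $97,300 + $35,500 = $132,800.

$132,800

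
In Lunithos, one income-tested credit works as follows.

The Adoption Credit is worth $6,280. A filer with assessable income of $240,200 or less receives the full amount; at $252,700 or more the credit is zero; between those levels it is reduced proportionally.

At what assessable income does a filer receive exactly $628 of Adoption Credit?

$628 is 628/6,280 of the full $6,280, so 5,652/6,280 of the $12,500 range has been used: income = $240,200 + $12,500 × 5,652/6,280 = $251,450.

$251,450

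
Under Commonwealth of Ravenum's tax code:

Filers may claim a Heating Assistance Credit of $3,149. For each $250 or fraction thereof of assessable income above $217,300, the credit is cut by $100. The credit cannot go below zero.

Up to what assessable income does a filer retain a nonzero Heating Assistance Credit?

$225,050

After 31 increments the reduction is 31 × $100 = $3,100, leaving $49; one more increment wipes it out. Increment 31 ends at excess 31 × $250 = $7,750, so the highest qualifying income is $217,300 + $7,750 = $225,050.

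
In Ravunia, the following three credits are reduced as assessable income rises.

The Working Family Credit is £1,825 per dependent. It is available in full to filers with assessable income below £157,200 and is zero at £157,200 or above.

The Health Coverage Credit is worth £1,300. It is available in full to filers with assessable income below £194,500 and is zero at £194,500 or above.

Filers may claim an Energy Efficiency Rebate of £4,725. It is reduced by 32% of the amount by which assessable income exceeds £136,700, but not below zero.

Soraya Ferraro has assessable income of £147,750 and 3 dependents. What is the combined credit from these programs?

Working Family Credit: base = 3 × £1,825 = £5,475. £147,750 is below the £157,200 cutoff, so the full £5,475 applies.
Health Coverage Credit: £147,750 is below the £194,500 cutoff, so the full £1,300 applies.
Energy Efficiency Rebate: 32% of the £11,050 excess over £136,700 is £3,536; credit = £4,725 − £3,536 = £1,189.
Total: £5,475 + £1,300 + £1,189 = £7,964.

£7,964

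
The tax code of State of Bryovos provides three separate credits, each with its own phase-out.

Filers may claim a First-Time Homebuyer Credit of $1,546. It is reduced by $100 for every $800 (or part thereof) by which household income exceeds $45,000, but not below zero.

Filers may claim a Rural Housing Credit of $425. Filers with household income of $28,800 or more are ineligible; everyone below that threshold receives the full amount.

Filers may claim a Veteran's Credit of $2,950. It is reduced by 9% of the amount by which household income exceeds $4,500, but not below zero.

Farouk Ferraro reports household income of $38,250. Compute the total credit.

$1,546

First-Time Homebuyer Credit: $38,250 is at or below the $45,000 threshold, so the full $1,546 applies.
Rural Housing Credit: $38,250 meets or exceeds the $28,800 cutoff, so the credit is $0.
Veteran's Credit: 9% of the $33,750 excess over $4,500 is $3,037.50 ≥ base, so the credit is $0.
Total: $1,546 + $0 + $0 = $1,546.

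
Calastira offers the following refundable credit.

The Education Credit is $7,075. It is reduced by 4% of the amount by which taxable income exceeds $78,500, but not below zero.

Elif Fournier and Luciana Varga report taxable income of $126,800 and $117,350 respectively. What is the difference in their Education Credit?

$378

Elif ($126,800): Education Credit: 4% of the $48,300 excess over $78,500 is $1,932; credit = $7,075 − $1,932 = $5,143.
Luciana ($117,350): Education Credit: 4% of the $38,850 excess over $78,500 is $1,554; credit = $7,075 − $1,554 = $5,521.
Difference: |$5,143 − $5,521| = $378.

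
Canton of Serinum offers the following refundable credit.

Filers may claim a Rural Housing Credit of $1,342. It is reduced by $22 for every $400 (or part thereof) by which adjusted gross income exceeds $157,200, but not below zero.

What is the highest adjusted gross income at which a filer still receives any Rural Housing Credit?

$181,200

After 60 increments the reduction is 60 × $22 = $1,320, leaving $22; one more increment wipes it out. Increment 60 ends at excess 60 × $400 = $24,000, so the highest qualifying income is $157,200 + $24,000 = $181,200.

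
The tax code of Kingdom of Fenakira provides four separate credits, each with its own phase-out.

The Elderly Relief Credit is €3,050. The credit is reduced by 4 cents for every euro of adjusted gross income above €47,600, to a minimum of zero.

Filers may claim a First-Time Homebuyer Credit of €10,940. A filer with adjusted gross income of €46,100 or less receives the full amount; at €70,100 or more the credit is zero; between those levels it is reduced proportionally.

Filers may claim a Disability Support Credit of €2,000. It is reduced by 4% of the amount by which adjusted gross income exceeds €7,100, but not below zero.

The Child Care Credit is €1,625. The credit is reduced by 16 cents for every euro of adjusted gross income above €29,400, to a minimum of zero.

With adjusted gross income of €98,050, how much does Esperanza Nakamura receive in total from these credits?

€1,032

Elderly Relief Credit: 4% of the €50,450 excess over €47,600 is €2,018; credit = €3,050 − €2,018 = €1,032.
First-Time Homebuyer Credit: €98,050 is at or above €70,100, so the credit is €0.
Disability Support Credit: 4% of the €90,950 excess over €7,100 is €3,638 ≥ base, so the credit is €0.
Child Care Credit: 16% of the €68,650 excess over €29,400 is €10,984 ≥ base, so the credit is €0.
Total: €1,032 + €0 + €0 + €0 = €1,032.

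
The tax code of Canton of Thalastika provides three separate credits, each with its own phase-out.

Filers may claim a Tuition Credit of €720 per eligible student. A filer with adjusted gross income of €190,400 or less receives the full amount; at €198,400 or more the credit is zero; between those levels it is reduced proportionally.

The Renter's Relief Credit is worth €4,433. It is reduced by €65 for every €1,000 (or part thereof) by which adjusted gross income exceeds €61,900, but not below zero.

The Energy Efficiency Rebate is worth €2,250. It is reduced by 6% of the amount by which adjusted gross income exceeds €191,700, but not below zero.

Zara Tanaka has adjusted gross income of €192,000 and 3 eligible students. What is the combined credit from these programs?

Tuition Credit: base = 3 × €720 = €2,160. €192,000 is €1,600 into a €8,000 phase-out range, leaving 6,400/8,000 of the credit: €2,160 × 6,400/8,000 = €1,728.
Renter's Relief Credit: income exceeds €61,900 by €130,100 → 131 increments × €65 = €8,515 ≥ base, so the credit is €0.
Energy Efficiency Rebate: 6% of the €300 excess over €191,700 is €18; credit = €2,250 − €18 = €2,232.
Total: €1,728 + €0 + €2,232 = €3,960.

€3,960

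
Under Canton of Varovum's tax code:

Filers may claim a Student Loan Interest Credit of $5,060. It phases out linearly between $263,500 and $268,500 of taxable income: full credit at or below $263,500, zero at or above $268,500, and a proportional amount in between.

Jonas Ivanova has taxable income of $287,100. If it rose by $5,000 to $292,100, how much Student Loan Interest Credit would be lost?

At $287,100 — $287,100 is at or above $268,500, so the credit is $0.
At $292,100 — $292,100 is at or above $268,500, so the credit is $0.
Lost: $0 − $0 = $0.

$0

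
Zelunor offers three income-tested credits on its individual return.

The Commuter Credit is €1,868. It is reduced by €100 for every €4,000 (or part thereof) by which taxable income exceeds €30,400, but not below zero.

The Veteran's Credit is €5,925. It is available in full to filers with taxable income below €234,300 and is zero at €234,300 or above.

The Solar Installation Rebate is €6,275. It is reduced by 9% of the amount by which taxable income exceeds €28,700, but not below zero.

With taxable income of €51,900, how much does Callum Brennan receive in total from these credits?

Commuter Credit: income exceeds €30,400 by €21,500, which is 6 full-or-partial €4,000 increments; reduction = 6 × €100 = €600, leaving €1,268.
Veteran's Credit: €51,900 is below the €234,300 cutoff, so the full €5,925 applies.
Solar Installation Rebate: 9% of the €23,200 excess over €28,700 is €2,088; credit = €6,275 − €2,088 = €4,187.
Total: €1,268 + €5,925 + €4,187 = €11,380.

€11,380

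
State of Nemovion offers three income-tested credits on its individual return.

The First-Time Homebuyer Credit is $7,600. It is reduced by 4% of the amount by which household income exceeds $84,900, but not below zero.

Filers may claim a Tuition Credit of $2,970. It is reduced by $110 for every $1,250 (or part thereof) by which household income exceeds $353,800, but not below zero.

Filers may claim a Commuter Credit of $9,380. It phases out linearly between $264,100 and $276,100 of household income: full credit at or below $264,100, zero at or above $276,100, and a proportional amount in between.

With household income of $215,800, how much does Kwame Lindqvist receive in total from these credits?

First-Time Homebuyer Credit: 4% of the $130,900 excess over $84,900 is $5,236; credit = $7,600 − $5,236 = $2,364.
Tuition Credit: $215,800 is at or below the $353,800 threshold, so the full $2,970 applies.
Commuter Credit: $215,800 is at or below the $264,100 threshold, so the full $9,380 applies.
Total: $2,364 + $2,970 + $9,380 = $14,714.

$14,714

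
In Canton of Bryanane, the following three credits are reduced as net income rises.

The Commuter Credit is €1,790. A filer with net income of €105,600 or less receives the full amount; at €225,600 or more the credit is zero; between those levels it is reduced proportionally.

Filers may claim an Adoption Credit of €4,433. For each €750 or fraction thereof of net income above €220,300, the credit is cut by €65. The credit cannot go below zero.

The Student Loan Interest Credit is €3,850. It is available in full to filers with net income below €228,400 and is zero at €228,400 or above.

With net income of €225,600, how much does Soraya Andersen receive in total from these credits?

€7,763

Commuter Credit: €225,600 is at or above €225,600, so the credit is €0.
Adoption Credit: income exceeds €220,300 by €5,300, which is 8 full-or-partial €750 increments; reduction = 8 × €65 = €520, leaving €3,913.
Student Loan Interest Credit: €225,600 is below the €228,400 cutoff, so the full €3,850 applies.
Total: €0 + €3,913 + €3,850 = €7,763.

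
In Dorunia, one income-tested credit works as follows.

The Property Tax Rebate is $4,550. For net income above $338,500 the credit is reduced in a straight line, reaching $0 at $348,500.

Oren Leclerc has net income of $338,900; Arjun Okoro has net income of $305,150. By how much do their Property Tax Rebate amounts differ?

$182

Oren ($338,900): Property Tax Rebate: $338,900 is $400 into a $10,000 phase-out range, leaving 9,600/10,000 of the credit: $4,550 × 9,600/10,000 = $4,368.
Arjun ($305,150): Property Tax Rebate: $305,150 is at or below the $338,500 threshold, so the full $4,550 applies.
Difference: |$4,368 − $4,550| = $182.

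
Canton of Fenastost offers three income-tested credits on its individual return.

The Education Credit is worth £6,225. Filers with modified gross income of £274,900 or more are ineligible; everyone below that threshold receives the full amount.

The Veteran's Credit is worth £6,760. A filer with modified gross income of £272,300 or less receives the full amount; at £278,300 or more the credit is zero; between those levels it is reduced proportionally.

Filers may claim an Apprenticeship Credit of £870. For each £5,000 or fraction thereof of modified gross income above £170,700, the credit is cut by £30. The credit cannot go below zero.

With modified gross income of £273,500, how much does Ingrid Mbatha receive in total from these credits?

Education Credit: £273,500 is below the £274,900 cutoff, so the full £6,225 applies.
Veteran's Credit: £273,500 is £1,200 into a £6,000 phase-out range, leaving 4,800/6,000 of the credit: £6,760 × 4,800/6,000 = £5,408.
Apprenticeship Credit: income exceeds £170,700 by £102,800, which is 21 full-or-partial £5,000 increments; reduction = 21 × £30 = £630, leaving £240.
Total: £6,225 + £5,408 + £240 = £11,873.

£11,873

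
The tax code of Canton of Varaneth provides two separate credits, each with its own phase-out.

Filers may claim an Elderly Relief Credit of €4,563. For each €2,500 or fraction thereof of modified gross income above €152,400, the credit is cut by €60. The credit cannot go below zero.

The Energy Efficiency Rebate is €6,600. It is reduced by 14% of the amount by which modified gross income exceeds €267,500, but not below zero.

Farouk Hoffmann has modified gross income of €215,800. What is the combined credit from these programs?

Elderly Relief Credit: income exceeds €152,400 by €63,400, which is 26 full-or-partial €2,500 increments; reduction = 26 × €60 = €1,560, leaving €3,003.
Energy Efficiency Rebate: €215,800 is at or below the €267,500 threshold, so the full €6,600 applies.
Total: €3,003 + €6,600 = €9,603.

€9,603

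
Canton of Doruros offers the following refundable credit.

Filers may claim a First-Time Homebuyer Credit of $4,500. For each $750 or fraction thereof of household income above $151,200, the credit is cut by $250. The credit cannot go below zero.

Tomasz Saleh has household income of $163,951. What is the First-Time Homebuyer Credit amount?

$0

First-Time Homebuyer Credit: income exceeds $151,200 by $12,751 → 18 increments × $250 = $4,500 ≥ base, so the credit is $0.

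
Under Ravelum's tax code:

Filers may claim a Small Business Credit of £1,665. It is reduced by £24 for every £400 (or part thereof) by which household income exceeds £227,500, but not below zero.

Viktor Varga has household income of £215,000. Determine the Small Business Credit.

Small Business Credit: £215,000 is at or below the £227,500 threshold, so the full £1,665 applies.

£1,665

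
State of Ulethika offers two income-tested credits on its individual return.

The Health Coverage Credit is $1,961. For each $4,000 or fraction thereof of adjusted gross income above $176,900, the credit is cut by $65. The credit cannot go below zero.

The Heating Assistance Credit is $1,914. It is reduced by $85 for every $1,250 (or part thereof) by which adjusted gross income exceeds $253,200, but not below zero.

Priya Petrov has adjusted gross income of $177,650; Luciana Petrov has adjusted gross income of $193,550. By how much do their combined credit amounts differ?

Priya ($177,650): Health Coverage Credit: income exceeds $176,900 by $750, which is 1 full-or-partial $4,000 increment; reduction = 1 × $65 = $65, leaving $1,896. Heating Assistance Credit: $177,650 is at or below the $253,200 threshold, so the full $1,914 applies. total $1,896 + $1,914 = $3,810
Luciana ($193,550): Health Coverage Credit: income exceeds $176,900 by $16,650, which is 5 full-or-partial $4,000 increments; reduction = 5 × $65 = $325, leaving $1,636. Heating Assistance Credit: $193,550 is at or below the $253,200 threshold, so the full $1,914 applies. total $1,636 + $1,914 = $3,550
Difference: |$3,810 − $3,550| = $260.

$260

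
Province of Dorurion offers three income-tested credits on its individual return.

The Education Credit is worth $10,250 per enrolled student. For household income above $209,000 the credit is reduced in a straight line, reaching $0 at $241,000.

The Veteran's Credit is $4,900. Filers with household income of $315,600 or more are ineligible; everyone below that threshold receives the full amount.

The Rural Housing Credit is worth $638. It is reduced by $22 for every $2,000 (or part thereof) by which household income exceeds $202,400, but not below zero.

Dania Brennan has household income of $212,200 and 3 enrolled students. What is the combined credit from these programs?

$33,103

Education Credit: base = 3 × $10,250 = $30,750. $212,200 is $3,200 into a $32,000 phase-out range, leaving 28,800/32,000 of the credit: $30,750 × 28,800/32,000 = $27,675.
Veteran's Credit: $212,200 is below the $315,600 cutoff, so the full $4,900 applies.
Rural Housing Credit: income exceeds $202,400 by $9,800, which is 5 full-or-partial $2,000 increments; reduction = 5 × $22 = $110, leaving $528.
Total: $27,675 + $4,900 + $528 = $33,103.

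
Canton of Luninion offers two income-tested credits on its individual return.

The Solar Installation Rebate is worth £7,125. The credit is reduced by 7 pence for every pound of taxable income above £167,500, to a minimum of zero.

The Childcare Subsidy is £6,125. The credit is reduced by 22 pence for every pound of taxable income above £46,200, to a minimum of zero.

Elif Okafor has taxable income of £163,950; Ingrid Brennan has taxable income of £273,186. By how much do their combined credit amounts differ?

£7,125

Elif (£163,950): Solar Installation Rebate: £163,950 is at or below the £167,500 threshold, so the full £7,125 applies. Childcare Subsidy: 22% of the £117,750 excess over £46,200 is £25,905 ≥ base, so the credit is £0. total £7,125 + £0 = £7,125
Ingrid (£273,186): Solar Installation Rebate: 7% of the £105,686 excess over £167,500 is £7,398.02 ≥ base, so the credit is £0. Childcare Subsidy: 22% of the £226,986 excess over £46,200 is £49,936.92 ≥ base, so the credit is £0. total £0 + £0 = £0
Difference: |£7,125 − £0| = £7,125.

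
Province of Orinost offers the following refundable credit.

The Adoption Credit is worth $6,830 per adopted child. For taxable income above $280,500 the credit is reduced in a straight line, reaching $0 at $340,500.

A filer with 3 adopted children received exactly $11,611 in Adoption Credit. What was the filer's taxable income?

$306,500

Full credit = 3 × $6,830 = $20,490.
$11,611 is 11,611/20,490 of the full $20,490, so 8,879/20,490 of the $60,000 range has been used: income = $280,500 + $60,000 × 8,879/20,490 = $306,500.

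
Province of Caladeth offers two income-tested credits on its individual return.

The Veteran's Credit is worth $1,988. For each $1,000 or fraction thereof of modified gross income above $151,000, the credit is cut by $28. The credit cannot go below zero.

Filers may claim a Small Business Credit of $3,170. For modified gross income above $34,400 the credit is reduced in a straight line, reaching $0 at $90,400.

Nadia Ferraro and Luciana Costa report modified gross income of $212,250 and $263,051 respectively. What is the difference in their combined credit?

Nadia ($212,250): Veteran's Credit: income exceeds $151,000 by $61,250, which is 62 full-or-partial $1,000 increments; reduction = 62 × $28 = $1,736, leaving $252. Small Business Credit: $212,250 is at or above $90,400, so the credit is $0. total $252 + $0 = $252
Luciana ($263,051): Veteran's Credit: income exceeds $151,000 by $112,051 → 113 increments × $28 = $3,164 ≥ base, so the credit is $0. Small Business Credit: $263,051 is at or above $90,400, so the credit is $0. total $0 + $0 = $0
Difference: |$252 − $0| = $252.

$252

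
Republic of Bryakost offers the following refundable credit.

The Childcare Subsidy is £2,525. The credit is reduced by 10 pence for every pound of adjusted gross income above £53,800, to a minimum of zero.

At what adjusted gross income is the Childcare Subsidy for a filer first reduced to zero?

The credit falls by 10% of each pound above £53,800, so it reaches zero when the excess is £2,525 / 10% = £25,250: income = £53,800 + £25,250 = £79,050.

£79,050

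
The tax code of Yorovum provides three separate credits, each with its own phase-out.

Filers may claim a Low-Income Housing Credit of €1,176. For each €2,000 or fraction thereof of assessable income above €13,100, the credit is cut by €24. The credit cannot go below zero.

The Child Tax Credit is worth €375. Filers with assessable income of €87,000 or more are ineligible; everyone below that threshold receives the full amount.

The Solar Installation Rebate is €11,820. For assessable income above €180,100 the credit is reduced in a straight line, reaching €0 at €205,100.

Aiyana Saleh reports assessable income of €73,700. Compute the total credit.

Low-Income Housing Credit: income exceeds €13,100 by €60,600, which is 31 full-or-partial €2,000 increments; reduction = 31 × €24 = €744, leaving €432.
Child Tax Credit: €73,700 is below the €87,000 cutoff, so the full €375 applies.
Solar Installation Rebate: €73,700 is at or below the €180,100 threshold, so the full €11,820 applies.
Total: €432 + €375 + €11,820 = €12,627.

€12,627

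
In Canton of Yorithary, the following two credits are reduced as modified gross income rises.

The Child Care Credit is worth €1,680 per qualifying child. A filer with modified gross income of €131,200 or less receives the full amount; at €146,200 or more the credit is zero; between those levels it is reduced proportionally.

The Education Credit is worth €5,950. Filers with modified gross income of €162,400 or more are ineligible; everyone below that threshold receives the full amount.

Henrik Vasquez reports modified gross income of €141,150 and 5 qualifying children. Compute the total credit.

Child Care Credit: base = 5 × €1,680 = €8,400. €141,150 is €9,950 into a €15,000 phase-out range, leaving 5,050/15,000 of the credit: €8,400 × 5,050/15,000 = €2,828.
Education Credit: €141,150 is below the €162,400 cutoff, so the full €5,950 applies.
Total: €2,828 + €5,950 = €8,778.

€8,778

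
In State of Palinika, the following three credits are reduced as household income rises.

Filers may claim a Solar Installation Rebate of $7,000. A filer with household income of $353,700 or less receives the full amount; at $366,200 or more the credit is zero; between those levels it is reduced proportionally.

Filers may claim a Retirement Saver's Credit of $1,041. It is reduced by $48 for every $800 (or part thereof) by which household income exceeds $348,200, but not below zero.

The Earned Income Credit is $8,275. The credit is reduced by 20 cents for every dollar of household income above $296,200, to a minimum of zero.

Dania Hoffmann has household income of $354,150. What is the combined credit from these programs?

$7,405

Solar Installation Rebate: $354,150 is $450 into a $12,500 phase-out range, leaving 12,050/12,500 of the credit: $7,000 × 12,050/12,500 = $6,748.
Retirement Saver's Credit: income exceeds $348,200 by $5,950, which is 8 full-or-partial $800 increments; reduction = 8 × $48 = $384, leaving $657.
Earned Income Credit: 20% of the $57,950 excess over $296,200 is $11,590 ≥ base, so the credit is $0.
Total: $6,748 + $657 + $0 = $7,405.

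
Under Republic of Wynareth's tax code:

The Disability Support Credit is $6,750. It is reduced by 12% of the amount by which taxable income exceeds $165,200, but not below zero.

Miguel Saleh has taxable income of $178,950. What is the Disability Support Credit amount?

Disability Support Credit: 12% of the $13,750 excess over $165,200 is $1,650; credit = $6,750 − $1,650 = $5,100.

$5,100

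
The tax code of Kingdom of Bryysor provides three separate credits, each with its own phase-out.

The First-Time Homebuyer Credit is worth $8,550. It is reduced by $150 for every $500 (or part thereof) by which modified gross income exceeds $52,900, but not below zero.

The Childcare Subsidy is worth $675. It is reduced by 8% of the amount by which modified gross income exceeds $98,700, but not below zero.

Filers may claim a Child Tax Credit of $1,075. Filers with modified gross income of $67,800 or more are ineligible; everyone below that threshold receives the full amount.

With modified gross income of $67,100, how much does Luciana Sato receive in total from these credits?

$5,950

First-Time Homebuyer Credit: income exceeds $52,900 by $14,200, which is 29 full-or-partial $500 increments; reduction = 29 × $150 = $4,350, leaving $4,200.
Childcare Subsidy: $67,100 is at or below the $98,700 threshold, so the full $675 applies.
Child Tax Credit: $67,100 is below the $67,800 cutoff, so the full $1,075 applies.
Total: $4,200 + $675 + $1,075 = $5,950.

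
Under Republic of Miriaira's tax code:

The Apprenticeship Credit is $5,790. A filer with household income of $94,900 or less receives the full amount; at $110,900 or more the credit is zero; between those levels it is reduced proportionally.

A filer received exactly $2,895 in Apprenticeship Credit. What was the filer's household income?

$102,900

$2,895 is 2,895/5,790 of the full $5,790, so 2,895/5,790 of the $16,000 range has been used: income = $94,900 + $16,000 × 2,895/5,790 = $102,900.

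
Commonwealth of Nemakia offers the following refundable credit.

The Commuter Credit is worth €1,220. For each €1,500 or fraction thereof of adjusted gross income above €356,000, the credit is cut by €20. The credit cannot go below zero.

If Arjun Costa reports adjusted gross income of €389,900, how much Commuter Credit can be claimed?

Commuter Credit: income exceeds €356,000 by €33,900, which is 23 full-or-partial €1,500 increments; reduction = 23 × €20 = €460, leaving €760.

€760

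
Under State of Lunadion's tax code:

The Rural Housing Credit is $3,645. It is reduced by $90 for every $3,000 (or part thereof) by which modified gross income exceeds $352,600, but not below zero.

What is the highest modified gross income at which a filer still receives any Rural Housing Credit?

$472,600

After 40 increments the reduction is 40 × $90 = $3,600, leaving $45; one more increment wipes it out. Increment 40 ends at excess 40 × $3,000 = $120,000, so the highest qualifying income is $352,600 + $120,000 = $472,600.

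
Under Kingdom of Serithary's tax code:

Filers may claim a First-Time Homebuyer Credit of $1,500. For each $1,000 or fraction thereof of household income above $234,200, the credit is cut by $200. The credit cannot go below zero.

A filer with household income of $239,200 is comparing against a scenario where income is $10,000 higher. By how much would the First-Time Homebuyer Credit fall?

$500

At $239,200 — income exceeds $234,200 by $5,000, which is 5 full-or-partial $1,000 increments; reduction = 5 × $200 = $1,000, leaving $500.
At $249,200 — income exceeds $234,200 by $15,000 → 15 increments × $200 = $3,000 ≥ base, so the credit is $0.
Lost: $500 − $0 = $500.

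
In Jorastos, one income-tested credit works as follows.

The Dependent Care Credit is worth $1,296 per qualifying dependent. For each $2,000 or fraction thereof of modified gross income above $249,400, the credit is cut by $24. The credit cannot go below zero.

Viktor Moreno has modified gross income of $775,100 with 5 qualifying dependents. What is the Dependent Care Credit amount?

$168

Dependent Care Credit: base = 5 × $1,296 = $6,480. income exceeds $249,400 by $525,700, which is 263 full-or-partial $2,000 increments; reduction = 263 × $24 = $6,312, leaving $168.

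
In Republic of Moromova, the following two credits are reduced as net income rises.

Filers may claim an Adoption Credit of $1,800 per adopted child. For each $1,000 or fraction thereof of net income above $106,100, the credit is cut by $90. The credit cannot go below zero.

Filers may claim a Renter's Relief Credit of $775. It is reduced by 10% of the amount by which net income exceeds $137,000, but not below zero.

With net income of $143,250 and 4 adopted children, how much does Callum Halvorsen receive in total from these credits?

Adoption Credit: base = 4 × $1,800 = $7,200. income exceeds $106,100 by $37,150, which is 38 full-or-partial $1,000 increments; reduction = 38 × $90 = $3,420, leaving $3,780.
Renter's Relief Credit: 10% of the $6,250 excess over $137,000 is $625; credit = $775 − $625 = $150.
Total: $3,780 + $150 = $3,930.

$3,930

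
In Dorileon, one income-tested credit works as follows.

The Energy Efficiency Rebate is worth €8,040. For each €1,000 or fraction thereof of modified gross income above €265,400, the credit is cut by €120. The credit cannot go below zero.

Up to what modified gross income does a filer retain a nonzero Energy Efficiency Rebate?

After 66 increments the reduction is 66 × €120 = €7,920, leaving €120; one more increment wipes it out. Increment 66 ends at excess 66 × €1,000 = €66,000, so the highest qualifying income is €265,400 + €66,000 = €331,400.

€331,400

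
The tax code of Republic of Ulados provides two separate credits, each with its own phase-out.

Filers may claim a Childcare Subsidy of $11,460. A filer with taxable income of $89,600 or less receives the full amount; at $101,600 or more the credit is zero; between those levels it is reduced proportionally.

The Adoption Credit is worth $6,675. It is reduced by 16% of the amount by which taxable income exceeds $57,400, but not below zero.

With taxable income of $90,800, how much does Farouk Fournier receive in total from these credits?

Childcare Subsidy: $90,800 is $1,200 into a $12,000 phase-out range, leaving 10,800/12,000 of the credit: $11,460 × 10,800/12,000 = $10,314.
Adoption Credit: 16% of the $33,400 excess over $57,400 is $5,344; credit = $6,675 − $5,344 = $1,331.
Total: $10,314 + $1,331 = $11,645.

$11,645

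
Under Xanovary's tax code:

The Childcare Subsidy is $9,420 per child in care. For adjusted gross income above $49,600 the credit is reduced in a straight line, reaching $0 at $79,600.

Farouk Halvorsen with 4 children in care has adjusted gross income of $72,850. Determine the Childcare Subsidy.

$8,478

Childcare Subsidy: base = 4 × $9,420 = $37,680. $72,850 is $23,250 into a $30,000 phase-out range, leaving 6,750/30,000 of the credit: $37,680 × 6,750/30,000 = $8,478.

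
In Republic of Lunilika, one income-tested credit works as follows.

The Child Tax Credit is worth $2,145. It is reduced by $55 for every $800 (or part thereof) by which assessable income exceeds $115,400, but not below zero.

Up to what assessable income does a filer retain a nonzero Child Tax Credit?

$145,800

After 38 increments the reduction is 38 × $55 = $2,090, leaving $55; one more increment wipes it out. Increment 38 ends at excess 38 × $800 = $30,400, so the highest qualifying income is $115,400 + $30,400 = $145,800.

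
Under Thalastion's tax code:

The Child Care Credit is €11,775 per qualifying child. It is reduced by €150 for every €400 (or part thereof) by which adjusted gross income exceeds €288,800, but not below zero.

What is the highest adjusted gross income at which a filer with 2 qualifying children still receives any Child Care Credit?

€351,200

Full credit = 2 × €11,775 = €23,550.
After 156 increments the reduction is 156 × €150 = €23,400, leaving €150; one more increment wipes it out. Increment 156 ends at excess 156 × €400 = €62,400, so the highest qualifying income is €288,800 + €62,400 = €351,200.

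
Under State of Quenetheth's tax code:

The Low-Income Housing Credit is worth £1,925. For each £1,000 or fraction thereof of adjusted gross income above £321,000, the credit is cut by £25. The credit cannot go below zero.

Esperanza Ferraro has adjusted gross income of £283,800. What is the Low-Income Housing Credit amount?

£1,925

Low-Income Housing Credit: £283,800 is at or below the £321,000 threshold, so the full £1,925 applies.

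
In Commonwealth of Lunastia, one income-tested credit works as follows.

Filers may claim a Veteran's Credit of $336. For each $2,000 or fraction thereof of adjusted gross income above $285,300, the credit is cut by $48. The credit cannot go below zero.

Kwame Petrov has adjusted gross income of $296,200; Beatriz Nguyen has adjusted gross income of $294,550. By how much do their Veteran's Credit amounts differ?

Kwame ($296,200): Veteran's Credit: income exceeds $285,300 by $10,900, which is 6 full-or-partial $2,000 increments; reduction = 6 × $48 = $288, leaving $48.
Beatriz ($294,550): Veteran's Credit: income exceeds $285,300 by $9,250, which is 5 full-or-partial $2,000 increments; reduction = 5 × $48 = $240, leaving $96.
Difference: |$48 − $96| = $48.

$48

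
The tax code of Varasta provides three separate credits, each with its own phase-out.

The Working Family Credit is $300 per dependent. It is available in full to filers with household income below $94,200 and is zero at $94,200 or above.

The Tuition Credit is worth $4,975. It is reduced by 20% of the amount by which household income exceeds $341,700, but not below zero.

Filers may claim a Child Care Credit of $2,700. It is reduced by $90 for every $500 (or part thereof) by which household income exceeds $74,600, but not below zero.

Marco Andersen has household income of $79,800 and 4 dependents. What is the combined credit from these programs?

Working Family Credit: base = 4 × $300 = $1,200. $79,800 is below the $94,200 cutoff, so the full $1,200 applies.
Tuition Credit: $79,800 is at or below the $341,700 threshold, so the full $4,975 applies.
Child Care Credit: income exceeds $74,600 by $5,200, which is 11 full-or-partial $500 increments; reduction = 11 × $90 = $990, leaving $1,710.
Total: $1,200 + $4,975 + $1,710 = $7,885.

$7,885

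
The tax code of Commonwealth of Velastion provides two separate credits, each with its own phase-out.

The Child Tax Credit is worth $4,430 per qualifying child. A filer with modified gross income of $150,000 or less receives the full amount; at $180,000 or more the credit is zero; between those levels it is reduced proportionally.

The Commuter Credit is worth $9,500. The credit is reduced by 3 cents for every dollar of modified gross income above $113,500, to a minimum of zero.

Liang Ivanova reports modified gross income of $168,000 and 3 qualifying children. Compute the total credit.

$13,181

Child Tax Credit: base = 3 × $4,430 = $13,290. $168,000 is $18,000 into a $30,000 phase-out range, leaving 12,000/30,000 of the credit: $13,290 × 12,000/30,000 = $5,316.
Commuter Credit: 3% of the $54,500 excess over $113,500 is $1,635; credit = $9,500 − $1,635 = $7,865.
Total: $5,316 + $7,865 = $13,181.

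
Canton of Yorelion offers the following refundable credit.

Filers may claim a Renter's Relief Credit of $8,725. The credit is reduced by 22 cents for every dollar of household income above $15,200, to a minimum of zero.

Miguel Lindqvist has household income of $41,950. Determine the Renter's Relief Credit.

$2,840

Renter's Relief Credit: 22% of the $26,750 excess over $15,200 is $5,885; credit = $8,725 − $5,885 = $2,840.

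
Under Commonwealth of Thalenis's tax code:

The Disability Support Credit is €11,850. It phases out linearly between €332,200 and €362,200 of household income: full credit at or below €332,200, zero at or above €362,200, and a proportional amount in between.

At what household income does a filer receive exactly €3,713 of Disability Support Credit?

€3,713 is 3,713/11,850 of the full €11,850, so 8,137/11,850 of the €30,000 range has been used: income = €332,200 + €30,000 × 8,137/11,850 = €352,800.

€352,800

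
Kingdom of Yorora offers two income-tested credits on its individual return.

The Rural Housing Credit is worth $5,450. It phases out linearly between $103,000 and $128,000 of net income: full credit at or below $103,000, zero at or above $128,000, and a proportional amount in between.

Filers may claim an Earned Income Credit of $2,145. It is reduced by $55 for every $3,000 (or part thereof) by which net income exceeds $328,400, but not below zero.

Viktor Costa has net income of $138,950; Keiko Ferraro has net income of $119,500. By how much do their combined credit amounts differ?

$1,853

Viktor ($138,950): Rural Housing Credit: $138,950 is at or above $128,000, so the credit is $0. Earned Income Credit: $138,950 is at or below the $328,400 threshold, so the full $2,145 applies. total $0 + $2,145 = $2,145
Keiko ($119,500): Rural Housing Credit: $119,500 is $16,500 into a $25,000 phase-out range, leaving 8,500/25,000 of the credit: $5,450 × 8,500/25,000 = $1,853. Earned Income Credit: $119,500 is at or below the $328,400 threshold, so the full $2,145 applies. total $1,853 + $2,145 = $3,998
Difference: |$2,145 − $3,998| = $1,853.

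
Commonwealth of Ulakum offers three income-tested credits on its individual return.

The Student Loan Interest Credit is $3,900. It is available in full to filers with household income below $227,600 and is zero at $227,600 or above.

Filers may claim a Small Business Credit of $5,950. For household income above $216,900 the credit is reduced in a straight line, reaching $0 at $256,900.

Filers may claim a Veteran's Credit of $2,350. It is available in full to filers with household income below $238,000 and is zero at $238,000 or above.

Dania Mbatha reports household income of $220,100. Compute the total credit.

Student Loan Interest Credit: $220,100 is below the $227,600 cutoff, so the full $3,900 applies.
Small Business Credit: $220,100 is $3,200 into a $40,000 phase-out range, leaving 36,800/40,000 of the credit: $5,950 × 36,800/40,000 = $5,474.
Veteran's Credit: $220,100 is below the $238,000 cutoff, so the full $2,350 applies.
Total: $3,900 + $5,474 + $2,350 = $11,724.

$11,724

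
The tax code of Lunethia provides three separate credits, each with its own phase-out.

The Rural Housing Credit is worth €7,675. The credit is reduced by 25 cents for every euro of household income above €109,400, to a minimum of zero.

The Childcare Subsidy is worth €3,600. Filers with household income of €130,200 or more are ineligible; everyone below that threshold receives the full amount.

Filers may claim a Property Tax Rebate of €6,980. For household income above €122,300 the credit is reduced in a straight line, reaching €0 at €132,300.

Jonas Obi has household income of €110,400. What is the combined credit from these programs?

€18,005

Rural Housing Credit: 25% of the €1,000 excess over €109,400 is €250; credit = €7,675 − €250 = €7,425.
Childcare Subsidy: €110,400 is below the €130,200 cutoff, so the full €3,600 applies.
Property Tax Rebate: €110,400 is at or below the €122,300 threshold, so the full €6,980 applies.
Total: €7,425 + €3,600 + €6,980 = €18,005.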